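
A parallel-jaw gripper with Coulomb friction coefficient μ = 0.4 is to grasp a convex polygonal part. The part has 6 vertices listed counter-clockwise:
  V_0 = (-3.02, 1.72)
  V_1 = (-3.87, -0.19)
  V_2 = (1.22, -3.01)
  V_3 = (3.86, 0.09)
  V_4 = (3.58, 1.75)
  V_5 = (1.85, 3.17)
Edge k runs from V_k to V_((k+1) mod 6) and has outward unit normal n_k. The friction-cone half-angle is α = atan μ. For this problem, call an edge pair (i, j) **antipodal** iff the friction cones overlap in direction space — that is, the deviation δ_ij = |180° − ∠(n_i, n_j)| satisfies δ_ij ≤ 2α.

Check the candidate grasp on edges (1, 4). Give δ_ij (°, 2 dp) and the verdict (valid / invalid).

α = atan 0.4 = 21.80°;  2α = 43.60°
edge 1: e_1 = (+5.09, -2.82);  n_1 = (-0.4846, -0.8747)
edge 4: e_4 = (-1.73, +1.42);  n_4 = (+0.6345, +0.7730)
∠(n_1, n_4) = 169.61°
δ = |180° − 169.61°| = 10.39°
10.39° ≤ 2α = 43.60°  →  valid

δ = 10.39°, valid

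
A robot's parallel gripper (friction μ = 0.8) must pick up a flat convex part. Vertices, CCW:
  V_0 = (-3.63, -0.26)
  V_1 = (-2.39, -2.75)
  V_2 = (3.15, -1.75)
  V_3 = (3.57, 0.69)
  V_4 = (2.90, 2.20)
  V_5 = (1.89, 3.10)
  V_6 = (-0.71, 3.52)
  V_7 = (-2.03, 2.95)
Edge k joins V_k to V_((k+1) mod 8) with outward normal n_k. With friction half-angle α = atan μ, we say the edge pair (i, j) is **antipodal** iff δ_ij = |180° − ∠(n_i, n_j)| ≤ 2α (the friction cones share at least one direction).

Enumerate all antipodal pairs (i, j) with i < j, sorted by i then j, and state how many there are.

α = atan 0.8 = 38.66°;  2α = 77.32°
n_0 = (-0.8951, -0.4458)
n_1 = (+0.1776, -0.9841)
n_2 = (+0.9855, -0.1696)
n_3 = (+0.9141, +0.4056)
n_4 = (+0.6653, +0.7466)
n_5 = (+0.1595, +0.9872)
n_6 = (-0.3964, +0.9181)
n_7 = (-0.8950, +0.4461)
  (0,1): δ = 106.24°  ·
  (0,2): δ = 36.24°  ✓
  (0,3): δ = 2.55°  ✓
  (0,4): δ = 21.82°  ✓
  (0,5): δ = 54.35°  ✓
  (0,6): δ = 86.88°  ·
  (0,7): δ = 127.03°  ·
  (1,2): δ = 110.00°  ·
  (1,3): δ = 76.30°  ✓
  (1,4): δ = 51.94°  ✓
  (1,5): δ = 19.41°  ✓
  (1,6): δ = 13.12°  ✓
  (1,7): δ = 53.27°  ✓
  (2,3): δ = 146.31°  ·
  (2,4): δ = 121.94°  ·
  (2,5): δ = 89.41°  ·
  (2,6): δ = 56.88°  ✓
  (2,7): δ = 16.73°  ✓
  (3,4): δ = 155.63°  ·
  (3,5): δ = 123.10°  ·
  (3,6): δ = 90.57°  ·
  (3,7): δ = 50.42°  ✓
  (4,5): δ = 147.47°  ·
  (4,6): δ = 114.94°  ·
  (4,7): δ = 74.79°  ✓
  (5,6): δ = 147.47°  ·
  (5,7): δ = 107.32°  ·
  (6,7): δ = 139.85°  ·
antipodal pairs: 13

count = 13; pairs: (0,2), (0,3), (0,4), (0,5), (1,3), (1,4), (1,5), (1,6), (1,7), (2,6), (2,7), (3,7), (4,7)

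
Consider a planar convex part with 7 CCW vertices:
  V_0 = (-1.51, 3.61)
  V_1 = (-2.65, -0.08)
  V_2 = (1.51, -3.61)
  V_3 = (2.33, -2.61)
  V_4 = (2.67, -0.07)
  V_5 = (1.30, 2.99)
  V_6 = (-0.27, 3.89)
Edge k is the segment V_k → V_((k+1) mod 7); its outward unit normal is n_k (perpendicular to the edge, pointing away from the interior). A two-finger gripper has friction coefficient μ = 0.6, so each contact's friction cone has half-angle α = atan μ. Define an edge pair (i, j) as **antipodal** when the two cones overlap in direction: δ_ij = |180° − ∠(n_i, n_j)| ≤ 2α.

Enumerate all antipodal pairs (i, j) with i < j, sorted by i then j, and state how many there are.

α = atan 0.6 = 30.96°;  2α = 61.93°
n_0 = (-0.9554, +0.2952)
n_1 = (-0.6470, -0.7625)
n_2 = (+0.7733, -0.6341)
n_3 = (+0.9912, -0.1327)
n_4 = (+0.9127, +0.4086)
n_5 = (+0.4973, +0.8676)
n_6 = (-0.2203, +0.9754)
  (0,1): δ = 113.15°  ·
  (0,2): δ = 22.18°  ✓
  (0,3): δ = 9.54°  ✓
  (0,4): δ = 41.29°  ✓
  (0,5): δ = 77.34°  ·
  (0,6): δ = 119.89°  ·
  (1,2): δ = 89.04°  ·
  (1,3): δ = 57.31°  ✓
  (1,4): δ = 25.56°  ✓
  (1,5): δ = 10.49°  ✓
  (1,6): δ = 53.04°  ✓
  (2,3): δ = 148.27°  ·
  (2,4): δ = 116.53°  ·
  (2,5): δ = 80.47°  ·
  (2,6): δ = 37.92°  ✓
  (3,4): δ = 148.26°  ·
  (3,5): δ = 112.20°  ·
  (3,6): δ = 69.65°  ·
  (4,5): δ = 143.94°  ·
  (4,6): δ = 101.39°  ·
  (5,6): δ = 137.45°  ·
antipodal pairs: 8

count = 8; pairs: (0,2), (0,3), (0,4), (1,3), (1,4), (1,5), (1,6), (2,6)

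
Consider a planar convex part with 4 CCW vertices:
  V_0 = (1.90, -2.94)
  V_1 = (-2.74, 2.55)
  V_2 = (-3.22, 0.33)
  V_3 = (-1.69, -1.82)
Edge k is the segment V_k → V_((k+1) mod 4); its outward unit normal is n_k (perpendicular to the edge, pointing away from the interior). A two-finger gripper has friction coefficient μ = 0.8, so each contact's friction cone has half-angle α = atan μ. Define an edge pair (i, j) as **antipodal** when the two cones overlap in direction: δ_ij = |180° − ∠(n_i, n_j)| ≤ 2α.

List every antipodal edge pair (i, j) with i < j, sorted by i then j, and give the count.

α = atan 0.8 = 38.66°;  2α = 77.32°
n_0 = (+0.7638, +0.6455)
n_1 = (-0.9774, +0.2113)
n_2 = (-0.8148, -0.5798)
n_3 = (-0.2978, -0.9546)
  (0,1): δ = 52.40°  ✓
  (0,2): δ = 4.77°  ✓
  (0,3): δ = 32.47°  ✓
  (1,2): δ = 132.36°  ·
  (1,3): δ = 95.13°  ·
  (2,3): δ = 142.76°  ·
antipodal pairs: 3

count = 3; pairs: (0,1), (0,2), (0,3)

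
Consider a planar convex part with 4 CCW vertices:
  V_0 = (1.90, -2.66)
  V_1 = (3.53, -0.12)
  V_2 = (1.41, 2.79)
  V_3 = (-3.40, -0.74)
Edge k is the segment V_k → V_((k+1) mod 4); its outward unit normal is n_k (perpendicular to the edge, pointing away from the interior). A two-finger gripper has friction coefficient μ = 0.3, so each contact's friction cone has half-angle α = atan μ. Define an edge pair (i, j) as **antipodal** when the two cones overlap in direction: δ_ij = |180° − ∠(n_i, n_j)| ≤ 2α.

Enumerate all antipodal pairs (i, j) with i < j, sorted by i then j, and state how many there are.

α = atan 0.3 = 16.70°;  2α = 33.40°
n_0 = (+0.8416, -0.5401)
n_1 = (+0.8083, +0.5888)
n_2 = (-0.5917, +0.8062)
n_3 = (-0.3406, -0.9402)
  (0,1): δ = 111.24°  ·
  (0,2): δ = 21.04°  ✓
  (0,3): δ = 102.78°  ·
  (1,2): δ = 89.80°  ·
  (1,3): δ = 34.01°  ·
  (2,3): δ = 56.19°  ·
antipodal pairs: 1

count = 1; pairs: (0,2)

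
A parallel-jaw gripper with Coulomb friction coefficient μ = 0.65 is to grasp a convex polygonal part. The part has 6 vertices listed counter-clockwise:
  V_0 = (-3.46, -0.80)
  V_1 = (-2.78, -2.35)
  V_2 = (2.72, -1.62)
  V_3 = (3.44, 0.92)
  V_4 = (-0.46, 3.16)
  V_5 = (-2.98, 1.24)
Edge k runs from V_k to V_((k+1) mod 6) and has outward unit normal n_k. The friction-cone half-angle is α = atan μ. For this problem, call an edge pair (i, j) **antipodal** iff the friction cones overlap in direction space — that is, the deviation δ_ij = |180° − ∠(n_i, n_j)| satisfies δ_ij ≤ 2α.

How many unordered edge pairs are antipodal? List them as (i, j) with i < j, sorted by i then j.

α = atan 0.65 = 33.02°;  2α = 66.05°
n_0 = (-0.9158, -0.4017)
n_1 = (+0.1316, -0.9913)
n_2 = (+0.9621, -0.2727)
n_3 = (+0.4981, +0.8671)
n_4 = (-0.6060, +0.7954)
n_5 = (-0.9734, +0.2290)
  (0,1): δ = 106.13°  ·
  (0,2): δ = 39.51°  ✓
  (0,3): δ = 36.44°  ✓
  (0,4): δ = 103.62°  ·
  (0,5): δ = 143.07°  ·
  (1,2): δ = 113.39°  ·
  (1,3): δ = 37.43°  ✓
  (1,4): δ = 29.74°  ✓
  (1,5): δ = 69.20°  ·
  (2,3): δ = 104.05°  ·
  (2,4): δ = 36.87°  ✓
  (2,5): δ = 2.59°  ✓
  (3,4): δ = 112.82°  ·
  (3,5): δ = 73.37°  ·
  (4,5): δ = 140.54°  ·
antipodal pairs: 6

count = 6; pairs: (0,2), (0,3), (1,3), (1,4), (2,4), (2,5)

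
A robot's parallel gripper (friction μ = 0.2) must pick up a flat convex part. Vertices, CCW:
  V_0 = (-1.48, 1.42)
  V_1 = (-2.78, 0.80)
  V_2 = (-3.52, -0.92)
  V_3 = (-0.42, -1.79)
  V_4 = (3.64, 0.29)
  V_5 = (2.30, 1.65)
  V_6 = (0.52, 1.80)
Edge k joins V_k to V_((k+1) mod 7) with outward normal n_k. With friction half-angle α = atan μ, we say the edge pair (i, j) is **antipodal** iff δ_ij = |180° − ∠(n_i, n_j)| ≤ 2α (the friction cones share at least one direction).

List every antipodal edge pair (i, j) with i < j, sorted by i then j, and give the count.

α = atan 0.2 = 11.31°;  2α = 22.62°
n_0 = (-0.4305, +0.9026)
n_1 = (-0.9186, +0.3952)
n_2 = (-0.2702, -0.9628)
n_3 = (+0.4560, -0.8900)
n_4 = (+0.7123, +0.7018)
n_5 = (+0.0840, +0.9965)
n_6 = (-0.1867, +0.9824)
  (0,1): δ = 138.78°  ·
  (0,2): δ = 41.17°  ·
  (0,3): δ = 1.63°  ✓
  (0,4): δ = 109.08°  ·
  (0,5): δ = 149.69°  ·
  (0,6): δ = 165.26°  ·
  (1,2): δ = 82.40°  ·
  (1,3): δ = 39.59°  ·
  (1,4): δ = 67.85°  ·
  (1,5): δ = 108.46°  ·
  (1,6): δ = 124.04°  ·
  (2,3): δ = 137.20°  ·
  (2,4): δ = 29.75°  ·
  (2,5): δ = 10.86°  ✓
  (2,6): δ = 26.43°  ·
  (3,4): δ = 72.55°  ·
  (3,5): δ = 31.94°  ·
  (3,6): δ = 16.37°  ✓
  (4,5): δ = 139.39°  ·
  (4,6): δ = 123.82°  ·
  (5,6): δ = 164.43°  ·
antipodal pairs: 3

count = 3; pairs: (0,3), (2,5), (3,6)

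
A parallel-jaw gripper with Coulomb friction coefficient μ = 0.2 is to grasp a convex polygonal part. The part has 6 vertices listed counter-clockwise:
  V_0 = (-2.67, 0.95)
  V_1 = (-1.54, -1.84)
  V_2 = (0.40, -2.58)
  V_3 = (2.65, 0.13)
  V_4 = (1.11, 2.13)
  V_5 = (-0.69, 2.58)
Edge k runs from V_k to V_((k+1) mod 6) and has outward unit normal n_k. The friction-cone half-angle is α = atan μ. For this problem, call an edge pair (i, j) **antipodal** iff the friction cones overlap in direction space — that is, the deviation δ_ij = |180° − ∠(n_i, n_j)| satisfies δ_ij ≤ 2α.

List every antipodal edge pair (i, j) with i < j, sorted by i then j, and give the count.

count = 3; pairs: (0,3), (1,4), (2,5)

α = atan 0.2 = 11.31°;  2α = 22.62°
n_0 = (-0.9269, -0.3754)
n_1 = (-0.3564, -0.9343)
n_2 = (+0.7694, -0.6388)
n_3 = (+0.7923, +0.6101)
n_4 = (+0.2425, +0.9701)
n_5 = (-0.6356, +0.7720)
  (0,1): δ = 132.93°  ·
  (0,2): δ = 61.75°  ·
  (0,3): δ = 15.55°  ✓
  (0,4): δ = 53.91°  ·
  (0,5): δ = 107.41°  ·
  (1,2): δ = 108.82°  ·
  (1,3): δ = 31.52°  ·
  (1,4): δ = 6.84°  ✓
  (1,5): δ = 60.34°  ·
  (2,3): δ = 102.70°  ·
  (2,4): δ = 64.33°  ·
  (2,5): δ = 10.84°  ✓
  (3,4): δ = 141.63°  ·
  (3,5): δ = 88.13°  ·
  (4,5): δ = 126.50°  ·
antipodal pairs: 3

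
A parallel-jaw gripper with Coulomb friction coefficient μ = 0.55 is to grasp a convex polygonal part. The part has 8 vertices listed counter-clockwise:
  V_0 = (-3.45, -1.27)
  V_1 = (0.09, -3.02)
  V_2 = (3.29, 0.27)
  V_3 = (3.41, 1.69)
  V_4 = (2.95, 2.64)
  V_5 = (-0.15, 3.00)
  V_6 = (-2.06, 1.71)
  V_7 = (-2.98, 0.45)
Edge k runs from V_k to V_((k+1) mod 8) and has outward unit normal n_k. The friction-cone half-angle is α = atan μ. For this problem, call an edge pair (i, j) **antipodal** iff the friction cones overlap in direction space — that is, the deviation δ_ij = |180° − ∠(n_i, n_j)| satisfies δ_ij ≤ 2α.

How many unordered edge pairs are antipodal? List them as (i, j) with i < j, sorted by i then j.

count = 10; pairs: (0,3), (0,4), (1,4), (1,5), (1,6), (1,7), (2,5), (2,6), (2,7), (3,7)

α = atan 0.55 = 28.81°;  2α = 57.62°
n_0 = (-0.4432, -0.8964)
n_1 = (+0.7168, -0.6972)
n_2 = (+0.9964, -0.0842)
n_3 = (+0.9000, +0.4358)
n_4 = (+0.1154, +0.9933)
n_5 = (-0.5597, +0.8287)
n_6 = (-0.8076, +0.5897)
n_7 = (-0.9646, +0.2636)
  (0,1): δ = 107.90°  ·
  (0,2): δ = 68.52°  ·
  (0,3): δ = 37.86°  ✓
  (0,4): δ = 19.68°  ✓
  (0,5): δ = 60.34°  ·
  (0,6): δ = 80.17°  ·
  (0,7): δ = 101.02°  ·
  (1,2): δ = 140.62°  ·
  (1,3): δ = 109.96°  ·
  (1,4): δ = 52.42°  ✓
  (1,5): δ = 11.76°  ✓
  (1,6): δ = 8.07°  ✓
  (1,7): δ = 28.92°  ✓
  (2,3): δ = 149.33°  ·
  (2,4): δ = 91.79°  ·
  (2,5): δ = 51.13°  ✓
  (2,6): δ = 31.30°  ✓
  (2,7): δ = 10.45°  ✓
  (3,4): δ = 122.46°  ·
  (3,5): δ = 81.80°  ·
  (3,6): δ = 61.97°  ·
  (3,7): δ = 41.12°  ✓
  (4,5): δ = 139.34°  ·
  (4,6): δ = 119.51°  ·
  (4,7): δ = 98.66°  ·
  (5,6): δ = 160.17°  ·
  (5,7): δ = 139.32°  ·
  (6,7): δ = 159.15°  ·
antipodal pairs: 10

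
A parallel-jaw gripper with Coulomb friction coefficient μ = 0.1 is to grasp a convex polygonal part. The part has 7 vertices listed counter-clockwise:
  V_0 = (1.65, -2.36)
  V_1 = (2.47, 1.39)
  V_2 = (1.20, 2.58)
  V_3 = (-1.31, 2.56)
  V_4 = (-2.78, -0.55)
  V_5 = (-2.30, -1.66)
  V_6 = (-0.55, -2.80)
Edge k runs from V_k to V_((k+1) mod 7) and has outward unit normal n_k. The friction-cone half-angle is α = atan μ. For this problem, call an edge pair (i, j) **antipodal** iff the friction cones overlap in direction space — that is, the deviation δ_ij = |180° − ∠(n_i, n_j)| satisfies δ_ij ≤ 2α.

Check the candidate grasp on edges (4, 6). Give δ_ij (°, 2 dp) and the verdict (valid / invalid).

α = atan 0.1 = 5.71°;  2α = 11.42°
edge 4: e_4 = (+0.48, -1.11);  n_4 = (-0.9179, -0.3969)
edge 6: e_6 = (+2.20, +0.44);  n_6 = (+0.1961, -0.9806)
∠(n_4, n_6) = 77.92°
δ = |180° − 77.92°| = 102.08°
102.08° > 2α = 11.42°  →  invalid

δ = 102.08°, invalid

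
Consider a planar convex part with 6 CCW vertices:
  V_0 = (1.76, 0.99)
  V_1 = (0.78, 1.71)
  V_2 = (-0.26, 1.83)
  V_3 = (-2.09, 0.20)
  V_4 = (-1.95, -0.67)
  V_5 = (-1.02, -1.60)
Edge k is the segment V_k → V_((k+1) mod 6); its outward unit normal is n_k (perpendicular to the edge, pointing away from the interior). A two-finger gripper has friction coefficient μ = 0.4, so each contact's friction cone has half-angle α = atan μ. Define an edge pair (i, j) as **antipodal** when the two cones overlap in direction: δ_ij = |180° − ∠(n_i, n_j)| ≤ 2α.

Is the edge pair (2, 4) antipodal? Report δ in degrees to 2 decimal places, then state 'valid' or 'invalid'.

δ = 86.69°, invalid

α = atan 0.4 = 21.80°;  2α = 43.60°
edge 2: e_2 = (-1.83, -1.63);  n_2 = (-0.6651, +0.7467)
edge 4: e_4 = (+0.93, -0.93);  n_4 = (-0.7071, -0.7071)
∠(n_2, n_4) = 93.31°
δ = |180° − 93.31°| = 86.69°
86.69° > 2α = 43.60°  →  invalid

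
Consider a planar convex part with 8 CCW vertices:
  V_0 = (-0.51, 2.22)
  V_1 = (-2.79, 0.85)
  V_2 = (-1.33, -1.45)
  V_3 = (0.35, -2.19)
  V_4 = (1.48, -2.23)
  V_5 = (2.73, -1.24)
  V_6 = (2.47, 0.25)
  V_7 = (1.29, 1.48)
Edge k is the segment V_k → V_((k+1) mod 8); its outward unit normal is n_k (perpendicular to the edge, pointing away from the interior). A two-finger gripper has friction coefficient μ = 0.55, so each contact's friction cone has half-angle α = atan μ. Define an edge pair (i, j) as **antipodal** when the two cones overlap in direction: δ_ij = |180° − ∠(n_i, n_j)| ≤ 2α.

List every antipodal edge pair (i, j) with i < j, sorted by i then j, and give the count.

count = 11; pairs: (0,2), (0,3), (0,4), (1,5), (1,6), (1,7), (2,5), (2,6), (2,7), (3,6), (3,7)

α = atan 0.55 = 28.81°;  2α = 57.62°
n_0 = (-0.5150, +0.8572)
n_1 = (-0.8443, -0.5359)
n_2 = (-0.4031, -0.9152)
n_3 = (-0.0354, -0.9994)
n_4 = (+0.6209, -0.7839)
n_5 = (+0.9851, +0.1719)
n_6 = (+0.7216, +0.6923)
n_7 = (+0.3802, +0.9249)
  (0,1): δ = 88.59°  ·
  (0,2): δ = 54.77°  ✓
  (0,3): δ = 33.03°  ✓
  (0,4): δ = 7.38°  ✓
  (0,5): δ = 68.90°  ·
  (0,6): δ = 102.81°  ·
  (0,7): δ = 126.65°  ·
  (1,2): δ = 146.18°  ·
  (1,3): δ = 124.43°  ·
  (1,4): δ = 84.03°  ·
  (1,5): δ = 22.51°  ✓
  (1,6): δ = 11.40°  ✓
  (1,7): δ = 35.25°  ✓
  (2,3): δ = 158.25°  ·
  (2,4): δ = 117.85°  ·
  (2,5): δ = 56.33°  ✓
  (2,6): δ = 22.42°  ✓
  (2,7): δ = 1.42°  ✓
  (3,4): δ = 139.59°  ·
  (3,5): δ = 78.07°  ·
  (3,6): δ = 44.16°  ✓
  (3,7): δ = 20.32°  ✓
  (4,5): δ = 118.48°  ·
  (4,6): δ = 84.57°  ·
  (4,7): δ = 60.73°  ·
  (5,6): δ = 146.09°  ·
  (5,7): δ = 122.25°  ·
  (6,7): δ = 156.16°  ·
antipodal pairs: 11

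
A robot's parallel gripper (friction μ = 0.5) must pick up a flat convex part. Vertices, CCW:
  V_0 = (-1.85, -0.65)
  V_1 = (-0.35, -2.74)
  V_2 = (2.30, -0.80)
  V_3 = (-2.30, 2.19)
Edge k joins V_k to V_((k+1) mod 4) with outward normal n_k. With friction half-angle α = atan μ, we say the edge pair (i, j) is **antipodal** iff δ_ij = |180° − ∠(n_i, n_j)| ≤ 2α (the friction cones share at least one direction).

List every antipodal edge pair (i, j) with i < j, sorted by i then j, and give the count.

count = 2; pairs: (0,2), (2,3)

α = atan 0.5 = 26.57°;  2α = 53.13°
n_0 = (-0.8124, -0.5831)
n_1 = (+0.5907, -0.8069)
n_2 = (+0.5450, +0.8384)
n_3 = (-0.9877, -0.1565)
  (0,1): δ = 89.46°  ·
  (0,2): δ = 21.31°  ✓
  (0,3): δ = 153.34°  ·
  (1,2): δ = 69.23°  ·
  (1,3): δ = 62.80°  ·
  (2,3): δ = 47.97°  ✓
antipodal pairs: 2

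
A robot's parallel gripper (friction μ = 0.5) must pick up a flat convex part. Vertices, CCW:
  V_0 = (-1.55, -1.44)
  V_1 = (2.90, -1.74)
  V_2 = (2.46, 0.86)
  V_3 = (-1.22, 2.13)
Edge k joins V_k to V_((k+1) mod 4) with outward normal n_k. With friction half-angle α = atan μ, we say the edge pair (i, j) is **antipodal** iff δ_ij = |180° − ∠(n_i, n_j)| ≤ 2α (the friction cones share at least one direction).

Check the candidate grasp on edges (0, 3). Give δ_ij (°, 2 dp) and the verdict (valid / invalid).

α = atan 0.5 = 26.57°;  2α = 53.13°
edge 0: e_0 = (+4.45, -0.30);  n_0 = (-0.0673, -0.9977)
edge 3: e_3 = (-0.33, -3.57);  n_3 = (-0.9958, +0.0920)
∠(n_0, n_3) = 91.42°
δ = |180° − 91.42°| = 88.58°
88.58° > 2α = 53.13°  →  invalid

δ = 88.58°, invalid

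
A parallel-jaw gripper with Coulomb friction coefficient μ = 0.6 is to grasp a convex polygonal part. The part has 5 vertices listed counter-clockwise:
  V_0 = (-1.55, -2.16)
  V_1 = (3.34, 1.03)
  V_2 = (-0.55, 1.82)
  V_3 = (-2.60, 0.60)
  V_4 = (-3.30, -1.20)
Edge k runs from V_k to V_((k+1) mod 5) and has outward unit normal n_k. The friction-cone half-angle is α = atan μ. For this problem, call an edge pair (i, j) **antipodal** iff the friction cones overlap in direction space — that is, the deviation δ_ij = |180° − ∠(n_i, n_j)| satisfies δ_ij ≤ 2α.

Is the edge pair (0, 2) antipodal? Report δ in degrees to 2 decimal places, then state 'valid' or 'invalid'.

α = atan 0.6 = 30.96°;  2α = 61.93°
edge 0: e_0 = (+4.89, +3.19);  n_0 = (+0.5464, -0.8375)
edge 2: e_2 = (-2.05, -1.22);  n_2 = (-0.5114, +0.8593)
∠(n_0, n_2) = 177.64°
δ = |180° − 177.64°| = 2.36°
2.36° ≤ 2α = 61.93°  →  valid

δ = 2.36°, valid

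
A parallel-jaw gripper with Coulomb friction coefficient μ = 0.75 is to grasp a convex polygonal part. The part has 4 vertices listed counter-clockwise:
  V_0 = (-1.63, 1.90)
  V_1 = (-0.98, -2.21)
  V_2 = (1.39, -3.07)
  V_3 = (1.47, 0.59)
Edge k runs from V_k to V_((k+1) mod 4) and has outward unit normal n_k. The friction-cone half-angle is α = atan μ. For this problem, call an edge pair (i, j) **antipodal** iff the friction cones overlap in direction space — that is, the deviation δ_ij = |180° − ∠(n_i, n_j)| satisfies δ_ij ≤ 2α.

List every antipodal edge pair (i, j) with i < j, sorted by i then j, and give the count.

α = atan 0.75 = 36.87°;  2α = 73.74°
n_0 = (-0.9877, -0.1562)
n_1 = (-0.3411, -0.9400)
n_2 = (+0.9998, -0.0219)
n_3 = (+0.3893, +0.9211)
  (0,1): δ = 118.93°  ·
  (0,2): δ = 10.24°  ✓
  (0,3): δ = 58.11°  ✓
  (1,2): δ = 71.31°  ✓
  (1,3): δ = 2.96°  ✓
  (2,3): δ = 111.66°  ·
antipodal pairs: 4

count = 4; pairs: (0,2), (0,3), (1,2), (1,3)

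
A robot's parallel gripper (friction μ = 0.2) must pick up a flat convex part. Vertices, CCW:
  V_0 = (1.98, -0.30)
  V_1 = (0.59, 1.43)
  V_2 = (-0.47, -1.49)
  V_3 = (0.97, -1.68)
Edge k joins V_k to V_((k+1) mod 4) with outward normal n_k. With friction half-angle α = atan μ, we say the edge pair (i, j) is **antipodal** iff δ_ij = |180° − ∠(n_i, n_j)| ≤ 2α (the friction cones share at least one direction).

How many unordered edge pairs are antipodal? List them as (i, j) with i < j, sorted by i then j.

α = atan 0.2 = 11.31°;  2α = 22.62°
n_0 = (+0.7795, +0.6263)
n_1 = (-0.9400, +0.3412)
n_2 = (-0.1308, -0.9914)
n_3 = (+0.8070, -0.5906)
  (0,1): δ = 58.73°  ·
  (0,2): δ = 43.70°  ·
  (0,3): δ = 105.02°  ·
  (1,2): δ = 77.56°  ·
  (1,3): δ = 16.25°  ✓
  (2,3): δ = 118.68°  ·
antipodal pairs: 1

count = 1; pairs: (1,3)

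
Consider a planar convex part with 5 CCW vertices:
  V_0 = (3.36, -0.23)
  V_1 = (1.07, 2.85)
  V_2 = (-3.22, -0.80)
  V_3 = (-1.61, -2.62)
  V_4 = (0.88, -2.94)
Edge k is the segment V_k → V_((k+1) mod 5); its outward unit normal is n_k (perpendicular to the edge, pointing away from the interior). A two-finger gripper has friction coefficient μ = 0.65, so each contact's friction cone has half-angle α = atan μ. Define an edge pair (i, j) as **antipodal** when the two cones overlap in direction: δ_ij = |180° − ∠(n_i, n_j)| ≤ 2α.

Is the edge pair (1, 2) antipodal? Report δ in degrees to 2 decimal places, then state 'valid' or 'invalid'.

δ = 88.90°, invalid

α = atan 0.65 = 33.02°;  2α = 66.05°
edge 1: e_1 = (-4.29, -3.65);  n_1 = (-0.6480, +0.7616)
edge 2: e_2 = (+1.61, -1.82);  n_2 = (-0.7490, -0.6626)
∠(n_1, n_2) = 91.10°
δ = |180° − 91.10°| = 88.90°
88.90° > 2α = 66.05°  →  invalid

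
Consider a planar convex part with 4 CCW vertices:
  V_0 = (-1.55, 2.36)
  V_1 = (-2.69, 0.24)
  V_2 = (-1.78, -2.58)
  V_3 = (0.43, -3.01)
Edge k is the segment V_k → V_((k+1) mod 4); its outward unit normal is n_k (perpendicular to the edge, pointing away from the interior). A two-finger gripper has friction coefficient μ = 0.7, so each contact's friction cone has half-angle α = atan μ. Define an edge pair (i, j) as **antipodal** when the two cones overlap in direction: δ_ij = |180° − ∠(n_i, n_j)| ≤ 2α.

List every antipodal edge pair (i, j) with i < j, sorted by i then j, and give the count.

count = 3; pairs: (0,3), (1,3), (2,3)

α = atan 0.7 = 34.99°;  2α = 69.98°
n_0 = (-0.8807, +0.4736)
n_1 = (-0.9517, -0.3071)
n_2 = (-0.1910, -0.9816)
n_3 = (+0.9383, +0.3459)
  (0,1): δ = 133.85°  ·
  (0,2): δ = 72.74°  ·
  (0,3): δ = 48.51°  ✓
  (1,2): δ = 118.90°  ·
  (1,3): δ = 2.36°  ✓
  (2,3): δ = 58.75°  ✓
antipodal pairs: 3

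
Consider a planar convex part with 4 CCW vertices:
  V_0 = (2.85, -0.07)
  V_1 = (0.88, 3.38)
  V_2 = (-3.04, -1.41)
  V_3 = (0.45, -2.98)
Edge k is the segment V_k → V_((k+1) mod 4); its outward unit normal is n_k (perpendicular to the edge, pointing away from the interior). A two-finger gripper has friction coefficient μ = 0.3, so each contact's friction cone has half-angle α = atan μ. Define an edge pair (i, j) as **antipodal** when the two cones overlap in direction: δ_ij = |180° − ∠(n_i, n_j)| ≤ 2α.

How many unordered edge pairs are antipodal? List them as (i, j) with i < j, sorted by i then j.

count = 1; pairs: (1,3)

α = atan 0.3 = 16.70°;  2α = 33.40°
n_0 = (+0.8684, +0.4959)
n_1 = (-0.7739, +0.6333)
n_2 = (-0.4103, -0.9120)
n_3 = (+0.7715, -0.6363)
  (0,1): δ = 69.02°  ·
  (0,2): δ = 36.05°  ·
  (0,3): δ = 110.76°  ·
  (1,2): δ = 74.92°  ·
  (1,3): δ = 0.22°  ✓
  (2,3): δ = 105.29°  ·
antipodal pairs: 1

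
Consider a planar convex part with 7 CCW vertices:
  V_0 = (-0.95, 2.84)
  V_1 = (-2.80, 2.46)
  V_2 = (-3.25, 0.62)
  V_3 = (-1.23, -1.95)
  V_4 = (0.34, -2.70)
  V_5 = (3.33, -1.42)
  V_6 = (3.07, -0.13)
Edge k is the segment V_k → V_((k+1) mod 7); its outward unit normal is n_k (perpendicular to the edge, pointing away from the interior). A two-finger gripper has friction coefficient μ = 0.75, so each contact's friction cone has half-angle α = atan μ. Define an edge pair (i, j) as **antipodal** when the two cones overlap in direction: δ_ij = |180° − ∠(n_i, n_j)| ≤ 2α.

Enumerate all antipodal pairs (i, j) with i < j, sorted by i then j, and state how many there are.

count = 11; pairs: (0,2), (0,3), (0,4), (1,4), (1,5), (1,6), (2,5), (2,6), (3,5), (3,6), (4,6)

α = atan 0.75 = 36.87°;  2α = 73.74°
n_0 = (-0.2012, +0.9795)
n_1 = (-0.9714, +0.2376)
n_2 = (-0.7862, -0.6180)
n_3 = (-0.4310, -0.9023)
n_4 = (+0.3935, -0.9193)
n_5 = (+0.9803, +0.1976)
n_6 = (+0.5942, +0.8043)
  (0,1): δ = 115.35°  ·
  (0,2): δ = 63.44°  ✓
  (0,3): δ = 37.14°  ✓
  (0,4): δ = 11.57°  ✓
  (0,5): δ = 89.79°  ·
  (0,6): δ = 131.94°  ·
  (1,2): δ = 128.09°  ·
  (1,3): δ = 101.79°  ·
  (1,4): δ = 53.08°  ✓
  (1,5): δ = 25.14°  ✓
  (1,6): δ = 67.29°  ✓
  (2,3): δ = 153.70°  ·
  (2,4): δ = 104.99°  ·
  (2,5): δ = 26.77°  ✓
  (2,6): δ = 15.38°  ✓
  (3,4): δ = 131.29°  ·
  (3,5): δ = 53.07°  ✓
  (3,6): δ = 10.92°  ✓
  (4,5): δ = 101.78°  ·
  (4,6): δ = 59.63°  ✓
  (5,6): δ = 137.85°  ·
antipodal pairs: 11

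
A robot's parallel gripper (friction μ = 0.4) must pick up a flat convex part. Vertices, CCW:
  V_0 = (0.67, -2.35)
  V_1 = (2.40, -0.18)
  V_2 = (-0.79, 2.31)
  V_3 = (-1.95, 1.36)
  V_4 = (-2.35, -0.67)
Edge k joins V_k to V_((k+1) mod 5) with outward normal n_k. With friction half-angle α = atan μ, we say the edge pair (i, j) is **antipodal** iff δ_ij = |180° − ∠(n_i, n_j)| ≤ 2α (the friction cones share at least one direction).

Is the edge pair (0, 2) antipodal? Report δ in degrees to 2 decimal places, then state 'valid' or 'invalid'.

δ = 12.12°, valid

α = atan 0.4 = 21.80°;  2α = 43.60°
edge 0: e_0 = (+1.73, +2.17);  n_0 = (+0.7819, -0.6234)
edge 2: e_2 = (-1.16, -0.95);  n_2 = (-0.6336, +0.7737)
∠(n_0, n_2) = 167.88°
δ = |180° − 167.88°| = 12.12°
12.12° ≤ 2α = 43.60°  →  valid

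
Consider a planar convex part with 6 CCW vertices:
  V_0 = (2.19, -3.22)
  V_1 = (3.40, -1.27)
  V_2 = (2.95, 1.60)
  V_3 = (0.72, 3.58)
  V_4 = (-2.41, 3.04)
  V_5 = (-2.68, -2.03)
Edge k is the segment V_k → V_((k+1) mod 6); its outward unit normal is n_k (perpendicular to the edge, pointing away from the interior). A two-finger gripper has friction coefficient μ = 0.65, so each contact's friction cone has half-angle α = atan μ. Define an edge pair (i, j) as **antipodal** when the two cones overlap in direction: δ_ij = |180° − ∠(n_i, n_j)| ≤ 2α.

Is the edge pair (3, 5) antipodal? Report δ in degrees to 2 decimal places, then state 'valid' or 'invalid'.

δ = 23.52°, valid

α = atan 0.65 = 33.02°;  2α = 66.05°
edge 3: e_3 = (-3.13, -0.54);  n_3 = (-0.1700, +0.9854)
edge 5: e_5 = (+4.87, -1.19);  n_5 = (-0.2374, -0.9714)
∠(n_3, n_5) = 156.48°
δ = |180° − 156.48°| = 23.52°
23.52° ≤ 2α = 66.05°  →  valid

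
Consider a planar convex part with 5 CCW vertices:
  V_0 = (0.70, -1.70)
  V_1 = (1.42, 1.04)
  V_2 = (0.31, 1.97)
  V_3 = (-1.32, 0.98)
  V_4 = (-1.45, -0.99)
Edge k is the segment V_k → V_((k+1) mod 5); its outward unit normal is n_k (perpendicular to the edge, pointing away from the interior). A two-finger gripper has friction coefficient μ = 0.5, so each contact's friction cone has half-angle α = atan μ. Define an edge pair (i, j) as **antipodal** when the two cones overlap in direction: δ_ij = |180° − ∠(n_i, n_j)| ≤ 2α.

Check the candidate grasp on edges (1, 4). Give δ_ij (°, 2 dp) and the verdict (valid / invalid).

δ = 21.68°, valid

α = atan 0.5 = 26.57°;  2α = 53.13°
edge 1: e_1 = (-1.11, +0.93);  n_1 = (+0.6422, +0.7665)
edge 4: e_4 = (+2.15, -0.71);  n_4 = (-0.3136, -0.9496)
∠(n_1, n_4) = 158.32°
δ = |180° − 158.32°| = 21.68°
21.68° ≤ 2α = 53.13°  →  valid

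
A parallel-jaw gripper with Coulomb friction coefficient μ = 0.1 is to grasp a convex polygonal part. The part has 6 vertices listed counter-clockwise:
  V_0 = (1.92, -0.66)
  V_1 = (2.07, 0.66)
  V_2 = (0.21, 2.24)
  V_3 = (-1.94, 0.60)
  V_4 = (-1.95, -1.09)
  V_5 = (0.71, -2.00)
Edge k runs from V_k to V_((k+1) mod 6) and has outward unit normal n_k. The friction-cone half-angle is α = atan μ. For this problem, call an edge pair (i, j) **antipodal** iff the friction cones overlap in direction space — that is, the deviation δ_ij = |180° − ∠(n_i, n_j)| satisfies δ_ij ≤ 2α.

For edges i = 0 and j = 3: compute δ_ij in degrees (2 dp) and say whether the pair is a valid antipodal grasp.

α = atan 0.1 = 5.71°;  2α = 11.42°
edge 0: e_0 = (+0.15, +1.32);  n_0 = (+0.9936, -0.1129)
edge 3: e_3 = (-0.01, -1.69);  n_3 = (-1.0000, +0.0059)
∠(n_0, n_3) = 173.86°
δ = |180° − 173.86°| = 6.14°
6.14° ≤ 2α = 11.42°  →  valid

δ = 6.14°, valid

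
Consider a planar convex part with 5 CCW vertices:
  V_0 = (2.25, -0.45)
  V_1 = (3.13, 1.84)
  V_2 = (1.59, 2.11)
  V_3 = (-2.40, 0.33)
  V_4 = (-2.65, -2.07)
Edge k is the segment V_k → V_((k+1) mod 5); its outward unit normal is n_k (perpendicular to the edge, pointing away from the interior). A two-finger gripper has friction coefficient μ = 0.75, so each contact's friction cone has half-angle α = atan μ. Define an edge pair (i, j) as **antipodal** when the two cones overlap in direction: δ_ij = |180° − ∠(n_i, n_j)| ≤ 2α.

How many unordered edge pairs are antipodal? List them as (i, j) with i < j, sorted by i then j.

α = atan 0.75 = 36.87°;  2α = 73.74°
n_0 = (+0.9335, -0.3587)
n_1 = (+0.1727, +0.9850)
n_2 = (-0.4074, +0.9132)
n_3 = (-0.9946, +0.1036)
n_4 = (+0.3139, -0.9495)
  (0,1): δ = 78.92°  ·
  (0,2): δ = 44.94°  ✓
  (0,3): δ = 15.07°  ✓
  (0,4): δ = 129.32°  ·
  (1,2): δ = 146.01°  ·
  (1,3): δ = 86.00°  ·
  (1,4): δ = 28.24°  ✓
  (2,3): δ = 119.99°  ·
  (2,4): δ = 5.75°  ✓
  (3,4): δ = 65.76°  ✓
antipodal pairs: 5

count = 5; pairs: (0,2), (0,3), (1,4), (2,4), (3,4)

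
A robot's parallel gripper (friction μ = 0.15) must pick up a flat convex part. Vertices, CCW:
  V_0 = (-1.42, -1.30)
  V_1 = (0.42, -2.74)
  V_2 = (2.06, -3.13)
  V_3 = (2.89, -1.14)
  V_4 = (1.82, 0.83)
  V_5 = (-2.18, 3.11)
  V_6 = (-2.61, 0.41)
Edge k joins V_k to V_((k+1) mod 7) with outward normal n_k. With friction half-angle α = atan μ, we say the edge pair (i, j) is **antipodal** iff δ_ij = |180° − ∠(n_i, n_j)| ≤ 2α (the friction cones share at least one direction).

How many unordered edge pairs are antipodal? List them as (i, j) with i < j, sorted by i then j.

count = 4; pairs: (0,4), (1,4), (2,5), (3,6)

α = atan 0.15 = 8.53°;  2α = 17.06°
n_0 = (-0.6163, -0.7875)
n_1 = (-0.2314, -0.9729)
n_2 = (+0.9229, -0.3849)
n_3 = (+0.8787, +0.4773)
n_4 = (+0.4952, +0.8688)
n_5 = (-0.9876, +0.1573)
n_6 = (-0.8208, -0.5712)
  (0,1): δ = 155.33°  ·
  (0,2): δ = 74.59°  ·
  (0,3): δ = 23.44°  ·
  (0,4): δ = 8.36°  ✓
  (0,5): δ = 119.00°  ·
  (0,6): δ = 162.88°  ·
  (1,2): δ = 99.26°  ·
  (1,3): δ = 48.11°  ·
  (1,4): δ = 16.31°  ✓
  (1,5): δ = 94.33°  ·
  (1,6): δ = 138.21°  ·
  (2,3): δ = 128.85°  ·
  (2,4): δ = 97.04°  ·
  (2,5): δ = 13.59°  ✓
  (2,6): δ = 57.47°  ·
  (3,4): δ = 148.19°  ·
  (3,5): δ = 37.56°  ·
  (3,6): δ = 6.33°  ✓
  (4,5): δ = 69.37°  ·
  (4,6): δ = 25.48°  ·
  (5,6): δ = 136.12°  ·
antipodal pairs: 4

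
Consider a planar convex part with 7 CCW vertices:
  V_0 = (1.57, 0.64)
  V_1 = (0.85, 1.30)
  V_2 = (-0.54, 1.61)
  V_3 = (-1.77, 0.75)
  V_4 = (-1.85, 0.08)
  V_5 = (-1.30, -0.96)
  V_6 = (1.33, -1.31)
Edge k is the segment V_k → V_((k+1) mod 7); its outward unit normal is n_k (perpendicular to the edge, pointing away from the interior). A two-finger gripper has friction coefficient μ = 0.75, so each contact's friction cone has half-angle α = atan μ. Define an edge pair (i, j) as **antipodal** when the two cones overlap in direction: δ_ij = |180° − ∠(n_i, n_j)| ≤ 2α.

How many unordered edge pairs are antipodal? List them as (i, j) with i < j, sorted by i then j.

α = atan 0.75 = 36.87°;  2α = 73.74°
n_0 = (+0.6757, +0.7372)
n_1 = (+0.2177, +0.9760)
n_2 = (-0.5730, +0.8195)
n_3 = (-0.9929, +0.1186)
n_4 = (-0.8840, -0.4675)
n_5 = (-0.1319, -0.9913)
n_6 = (+0.9925, -0.1222)
  (0,1): δ = 150.06°  ·
  (0,2): δ = 102.53°  ·
  (0,3): δ = 54.30°  ✓
  (0,4): δ = 19.62°  ✓
  (0,5): δ = 34.93°  ✓
  (0,6): δ = 125.49°  ·
  (1,2): δ = 132.47°  ·
  (1,3): δ = 84.24°  ·
  (1,4): δ = 49.56°  ✓
  (1,5): δ = 4.99°  ✓
  (1,6): δ = 95.56°  ·
  (2,3): δ = 131.77°  ·
  (2,4): δ = 97.09°  ·
  (2,5): δ = 42.54°  ✓
  (2,6): δ = 48.02°  ✓
  (3,4): δ = 145.32°  ·
  (3,5): δ = 90.77°  ·
  (3,6): δ = 0.21°  ✓
  (4,5): δ = 125.45°  ·
  (4,6): δ = 34.89°  ✓
  (5,6): δ = 89.44°  ·
antipodal pairs: 9

count = 9; pairs: (0,3), (0,4), (0,5), (1,4), (1,5), (2,5), (2,6), (3,6), (4,6)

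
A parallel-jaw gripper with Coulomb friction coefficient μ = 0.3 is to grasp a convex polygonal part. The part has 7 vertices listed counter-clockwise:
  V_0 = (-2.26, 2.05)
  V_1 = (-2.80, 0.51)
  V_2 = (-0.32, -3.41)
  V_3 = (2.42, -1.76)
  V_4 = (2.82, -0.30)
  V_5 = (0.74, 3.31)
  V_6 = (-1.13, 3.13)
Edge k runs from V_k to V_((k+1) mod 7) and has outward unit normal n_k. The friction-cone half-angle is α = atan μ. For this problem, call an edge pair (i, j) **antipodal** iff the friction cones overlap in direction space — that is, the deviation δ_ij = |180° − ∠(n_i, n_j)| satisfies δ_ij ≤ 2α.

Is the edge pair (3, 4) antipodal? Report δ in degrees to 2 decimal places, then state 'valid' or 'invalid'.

δ = 134.73°, invalid

α = atan 0.3 = 16.70°;  2α = 33.40°
edge 3: e_3 = (+0.40, +1.46);  n_3 = (+0.9645, -0.2642)
edge 4: e_4 = (-2.08, +3.61);  n_4 = (+0.8665, +0.4992)
∠(n_3, n_4) = 45.27°
δ = |180° − 45.27°| = 134.73°
134.73° > 2α = 33.40°  →  invalid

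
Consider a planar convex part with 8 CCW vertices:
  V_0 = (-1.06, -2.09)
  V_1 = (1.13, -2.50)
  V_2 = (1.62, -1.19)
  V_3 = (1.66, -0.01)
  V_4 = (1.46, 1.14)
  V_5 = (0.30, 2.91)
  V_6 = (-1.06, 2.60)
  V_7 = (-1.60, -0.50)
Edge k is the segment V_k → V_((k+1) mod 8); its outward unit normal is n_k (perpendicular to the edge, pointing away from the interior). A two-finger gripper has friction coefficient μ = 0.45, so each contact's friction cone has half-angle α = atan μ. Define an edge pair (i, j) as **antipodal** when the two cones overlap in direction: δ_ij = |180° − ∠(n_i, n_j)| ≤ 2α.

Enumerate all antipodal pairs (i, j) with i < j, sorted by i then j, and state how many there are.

count = 10; pairs: (0,4), (0,5), (1,6), (1,7), (2,6), (2,7), (3,6), (3,7), (4,6), (4,7)

α = atan 0.45 = 24.23°;  2α = 48.46°
n_0 = (-0.1840, -0.9829)
n_1 = (+0.9366, -0.3503)
n_2 = (+0.9994, -0.0339)
n_3 = (+0.9852, +0.1713)
n_4 = (+0.8364, +0.5481)
n_5 = (-0.2222, +0.9750)
n_6 = (-0.9852, +0.1716)
n_7 = (-0.9469, -0.3216)
  (0,1): δ = 99.90°  ·
  (0,2): δ = 81.34°  ·
  (0,3): δ = 69.53°  ·
  (0,4): δ = 46.16°  ✓
  (0,5): δ = 23.44°  ✓
  (0,6): δ = 90.72°  ·
  (0,7): δ = 119.36°  ·
  (1,2): δ = 161.43°  ·
  (1,3): δ = 149.63°  ·
  (1,4): δ = 126.25°  ·
  (1,5): δ = 56.65°  ·
  (1,6): δ = 10.63°  ✓
  (1,7): δ = 39.27°  ✓
  (2,3): δ = 168.19°  ·
  (2,4): δ = 144.82°  ·
  (2,5): δ = 75.22°  ·
  (2,6): δ = 7.94°  ✓
  (2,7): δ = 20.70°  ✓
  (3,4): δ = 156.63°  ·
  (3,5): δ = 87.03°  ·
  (3,6): δ = 19.75°  ✓
  (3,7): δ = 8.89°  ✓
  (4,5): δ = 110.40°  ·
  (4,6): δ = 43.12°  ✓
  (4,7): δ = 14.48°  ✓
  (5,6): δ = 112.72°  ·
  (5,7): δ = 84.08°  ·
  (6,7): δ = 151.36°  ·
antipodal pairs: 10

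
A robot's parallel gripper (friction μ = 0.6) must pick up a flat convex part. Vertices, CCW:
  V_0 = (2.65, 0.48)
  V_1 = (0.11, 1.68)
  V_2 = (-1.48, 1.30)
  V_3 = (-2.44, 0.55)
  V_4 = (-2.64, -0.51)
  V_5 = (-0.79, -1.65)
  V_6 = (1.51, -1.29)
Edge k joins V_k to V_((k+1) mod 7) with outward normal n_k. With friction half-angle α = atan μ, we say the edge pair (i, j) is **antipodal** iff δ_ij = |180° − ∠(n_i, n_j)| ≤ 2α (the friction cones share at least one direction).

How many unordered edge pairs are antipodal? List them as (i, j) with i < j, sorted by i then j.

α = atan 0.6 = 30.96°;  2α = 61.93°
n_0 = (+0.4272, +0.9042)
n_1 = (-0.2324, +0.9726)
n_2 = (-0.6156, +0.7880)
n_3 = (-0.9827, +0.1854)
n_4 = (-0.5246, -0.8513)
n_5 = (+0.1546, -0.9880)
n_6 = (+0.8407, -0.5415)
  (0,1): δ = 141.27°  ·
  (0,2): δ = 116.71°  ·
  (0,3): δ = 75.40°  ·
  (0,4): δ = 6.35°  ✓
  (0,5): δ = 34.18°  ✓
  (0,6): δ = 82.50°  ·
  (1,2): δ = 155.44°  ·
  (1,3): δ = 114.13°  ·
  (1,4): δ = 45.08°  ✓
  (1,5): δ = 4.55°  ✓
  (1,6): δ = 43.77°  ✓
  (2,3): δ = 138.68°  ·
  (2,4): δ = 69.64°  ·
  (2,5): δ = 29.10°  ✓
  (2,6): δ = 19.22°  ✓
  (3,4): δ = 110.96°  ·
  (3,5): δ = 70.42°  ·
  (3,6): δ = 22.10°  ✓
  (4,5): δ = 139.46°  ·
  (4,6): δ = 91.14°  ·
  (5,6): δ = 131.68°  ·
antipodal pairs: 8

count = 8; pairs: (0,4), (0,5), (1,4), (1,5), (1,6), (2,5), (2,6), (3,6)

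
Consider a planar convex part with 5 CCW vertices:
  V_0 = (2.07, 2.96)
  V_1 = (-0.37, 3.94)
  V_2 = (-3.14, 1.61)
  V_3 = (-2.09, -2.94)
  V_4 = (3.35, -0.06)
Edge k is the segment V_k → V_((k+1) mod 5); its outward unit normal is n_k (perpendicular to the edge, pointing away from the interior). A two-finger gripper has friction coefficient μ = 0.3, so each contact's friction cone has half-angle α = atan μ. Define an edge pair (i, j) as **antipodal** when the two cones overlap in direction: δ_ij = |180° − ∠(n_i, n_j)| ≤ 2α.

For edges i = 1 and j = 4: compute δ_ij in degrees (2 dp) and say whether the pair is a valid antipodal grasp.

α = atan 0.3 = 16.70°;  2α = 33.40°
edge 1: e_1 = (-2.77, -2.33);  n_1 = (-0.6437, +0.7653)
edge 4: e_4 = (-1.28, +3.02);  n_4 = (+0.9207, +0.3902)
∠(n_1, n_4) = 107.10°
δ = |180° − 107.10°| = 72.90°
72.90° > 2α = 33.40°  →  invalid

δ = 72.90°, invalid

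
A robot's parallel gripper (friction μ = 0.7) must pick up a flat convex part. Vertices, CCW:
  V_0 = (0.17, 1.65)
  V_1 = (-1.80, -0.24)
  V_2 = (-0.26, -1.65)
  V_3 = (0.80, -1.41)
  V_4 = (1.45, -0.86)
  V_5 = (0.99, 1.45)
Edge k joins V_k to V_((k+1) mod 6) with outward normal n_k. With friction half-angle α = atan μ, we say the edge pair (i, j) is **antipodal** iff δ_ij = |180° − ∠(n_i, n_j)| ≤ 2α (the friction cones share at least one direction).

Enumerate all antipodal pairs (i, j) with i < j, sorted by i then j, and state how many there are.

count = 7; pairs: (0,2), (0,3), (0,4), (1,4), (1,5), (2,5), (3,5)

α = atan 0.7 = 34.99°;  2α = 69.98°
n_0 = (-0.6923, +0.7216)
n_1 = (-0.6753, -0.7376)
n_2 = (+0.2208, -0.9753)
n_3 = (+0.6459, -0.7634)
n_4 = (+0.9807, +0.1953)
n_5 = (+0.2370, +0.9715)
  (0,1): δ = 86.29°  ·
  (0,2): δ = 31.06°  ✓
  (0,3): δ = 3.58°  ✓
  (0,4): δ = 57.45°  ✓
  (0,5): δ = 122.48°  ·
  (1,2): δ = 124.77°  ·
  (1,3): δ = 97.29°  ·
  (1,4): δ = 36.26°  ✓
  (1,5): δ = 28.77°  ✓
  (2,3): δ = 152.52°  ·
  (2,4): δ = 91.50°  ·
  (2,5): δ = 26.46°  ✓
  (3,4): δ = 118.97°  ·
  (3,5): δ = 53.94°  ✓
  (4,5): δ = 114.97°  ·
antipodal pairs: 7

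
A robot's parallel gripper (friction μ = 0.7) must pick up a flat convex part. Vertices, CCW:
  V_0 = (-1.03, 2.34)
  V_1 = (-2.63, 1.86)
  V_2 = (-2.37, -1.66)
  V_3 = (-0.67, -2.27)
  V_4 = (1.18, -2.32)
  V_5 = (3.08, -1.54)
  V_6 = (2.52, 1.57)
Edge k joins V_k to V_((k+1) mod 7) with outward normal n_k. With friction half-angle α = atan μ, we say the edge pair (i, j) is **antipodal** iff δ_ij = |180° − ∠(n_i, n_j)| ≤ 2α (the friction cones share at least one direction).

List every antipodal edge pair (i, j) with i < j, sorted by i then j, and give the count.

α = atan 0.7 = 34.99°;  2α = 69.98°
n_0 = (-0.2873, +0.9578)
n_1 = (-0.9973, -0.0737)
n_2 = (-0.3377, -0.9412)
n_3 = (-0.0270, -0.9996)
n_4 = (+0.3798, -0.9251)
n_5 = (+0.9842, +0.1772)
n_6 = (+0.2120, +0.9773)
  (0,1): δ = 102.47°  ·
  (0,2): δ = 36.44°  ✓
  (0,3): δ = 18.25°  ✓
  (0,4): δ = 5.62°  ✓
  (0,5): δ = 83.51°  ·
  (0,6): δ = 151.06°  ·
  (1,2): δ = 113.96°  ·
  (1,3): δ = 95.77°  ·
  (1,4): δ = 71.90°  ·
  (1,5): δ = 5.98°  ✓
  (1,6): δ = 73.54°  ·
  (2,3): δ = 161.81°  ·
  (2,4): δ = 137.94°  ·
  (2,5): δ = 60.05°  ✓
  (2,6): δ = 7.50°  ✓
  (3,4): δ = 156.13°  ·
  (3,5): δ = 78.24°  ·
  (3,6): δ = 10.69°  ✓
  (4,5): δ = 102.11°  ·
  (4,6): δ = 34.56°  ✓
  (5,6): δ = 112.45°  ·
antipodal pairs: 8

count = 8; pairs: (0,2), (0,3), (0,4), (1,5), (2,5), (2,6), (3,6), (4,6)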